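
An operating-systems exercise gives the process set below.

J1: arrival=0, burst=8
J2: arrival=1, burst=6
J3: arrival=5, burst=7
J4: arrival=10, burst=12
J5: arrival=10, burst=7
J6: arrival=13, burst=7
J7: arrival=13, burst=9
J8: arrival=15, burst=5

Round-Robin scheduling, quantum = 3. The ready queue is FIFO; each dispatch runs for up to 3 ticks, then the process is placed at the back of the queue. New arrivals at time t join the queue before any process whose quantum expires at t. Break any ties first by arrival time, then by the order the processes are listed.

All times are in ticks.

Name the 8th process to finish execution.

J4

Schedule: | J1 0-3 | J2 3-6 | J1 6-9 | J3 9-12 | J2 12-15 | J1 15-17 | J4 17-20 | J5 20-23 | J3 23-26 | J6 26-29 | J7 29-32 | J8 32-35 | J4 35-38 | J5 38-41 | J3 41-42 | J6 42-45 | J7 45-48 | J8 48-50 | J4 50-53 | J5 53-54 | J6 54-55 | J7 55-58 | J4 58-61 |
Completion: J1=17  J2=15  J3=42  J4=61  J5=54  J6=55  J7=58  J8=50
Finish order: J2 → J1 → J3 → J8 → J5 → J6 → J7 → J4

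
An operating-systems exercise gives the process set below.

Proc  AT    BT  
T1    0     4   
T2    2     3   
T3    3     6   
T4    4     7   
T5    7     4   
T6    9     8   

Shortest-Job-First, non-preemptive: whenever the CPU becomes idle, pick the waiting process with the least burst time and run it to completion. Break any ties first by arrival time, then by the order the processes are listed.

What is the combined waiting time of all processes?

Schedule: | T1 0-4 | T2 4-7 | T5 7-11 | T3 11-17 | T4 17-24 | T6 24-32 |
Completion: T1=4  T2=7  T3=17  T4=24  T5=11  T6=32
Turnaround (C−A): T1=4  T2=5  T3=14  T4=20  T5=4  T6=23
Waiting = turnaround − burst: T1=0, T2=2, T3=8, T4=13, T5=0, T6=15
Total waiting = 0 + 2 + 8 + 13 + 0 + 15 = 38

38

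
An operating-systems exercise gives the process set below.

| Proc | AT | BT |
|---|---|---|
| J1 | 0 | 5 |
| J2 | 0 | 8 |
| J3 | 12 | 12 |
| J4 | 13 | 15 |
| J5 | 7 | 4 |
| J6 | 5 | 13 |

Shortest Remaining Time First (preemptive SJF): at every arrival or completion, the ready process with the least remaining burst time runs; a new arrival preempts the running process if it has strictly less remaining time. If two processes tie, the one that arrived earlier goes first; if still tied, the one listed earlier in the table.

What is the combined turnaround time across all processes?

Schedule: | J1 0-5 | J2 5-7 | J5 7-11 | J2 11-17 | J3 17-29 | J6 29-42 | J4 42-57 |
Completion: J1=5  J2=17  J3=29  J4=57  J5=11  J6=42
Turnaround (C−A): J1=5  J2=17  J3=17  J4=44  J5=4  J6=37
Turnaround = completion − arrival: J1=5, J2=17, J3=17, J4=44, J5=4, J6=37
Total turnaround = 5 + 17 + 17 + 44 + 4 + 37 = 124

124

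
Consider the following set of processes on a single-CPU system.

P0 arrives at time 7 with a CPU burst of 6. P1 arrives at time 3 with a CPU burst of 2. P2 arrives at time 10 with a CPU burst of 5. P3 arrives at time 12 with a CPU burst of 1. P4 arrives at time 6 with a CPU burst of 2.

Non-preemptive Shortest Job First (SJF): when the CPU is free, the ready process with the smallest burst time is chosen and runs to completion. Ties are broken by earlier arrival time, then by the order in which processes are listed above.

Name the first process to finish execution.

P1

Schedule: | idle 0-3 | P1 3-5 | idle 5-6 | P4 6-8 | P0 8-14 | P3 14-15 | P2 15-20 |
Completion: P0=14  P1=5  P2=20  P3=15  P4=8
Turnaround (C−A): P0=7  P1=2  P2=10  P3=3  P4=2
Finish order: P1 → P4 → P0 → P3 → P2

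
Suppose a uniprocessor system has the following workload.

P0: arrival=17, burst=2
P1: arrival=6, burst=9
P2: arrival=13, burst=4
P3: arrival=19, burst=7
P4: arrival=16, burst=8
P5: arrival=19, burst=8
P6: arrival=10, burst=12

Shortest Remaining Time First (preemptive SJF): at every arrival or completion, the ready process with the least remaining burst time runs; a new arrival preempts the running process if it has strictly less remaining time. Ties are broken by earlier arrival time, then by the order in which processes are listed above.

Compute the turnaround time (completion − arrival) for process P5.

Timeline: | idle 0-6 | P1 6-15 | P2 15-19 | P0 19-21 | P3 21-28 | P4 28-36 | P5 36-44 | P6 44-56 |
Completion: P0=21  P1=15  P2=19  P3=28  P4=36  P5=44  P6=56
Turnaround(P5) = completion − arrival = 44 − 19 = 25

25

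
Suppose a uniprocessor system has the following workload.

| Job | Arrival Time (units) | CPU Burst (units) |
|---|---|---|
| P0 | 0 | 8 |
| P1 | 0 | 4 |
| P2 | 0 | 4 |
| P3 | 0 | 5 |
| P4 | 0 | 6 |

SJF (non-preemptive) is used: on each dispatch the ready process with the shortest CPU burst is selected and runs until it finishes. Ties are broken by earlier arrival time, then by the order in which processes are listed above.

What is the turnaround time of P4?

19

Gantt: | P1 0-4 | P2 4-8 | P3 8-13 | P4 13-19 | P0 19-27 |
Completion: P0=27  P1=4  P2=8  P3=13  P4=19
Turnaround (C−A): P0=27  P1=4  P2=8  P3=13  P4=19
Turnaround(P4) = completion − arrival = 19 − 0 = 19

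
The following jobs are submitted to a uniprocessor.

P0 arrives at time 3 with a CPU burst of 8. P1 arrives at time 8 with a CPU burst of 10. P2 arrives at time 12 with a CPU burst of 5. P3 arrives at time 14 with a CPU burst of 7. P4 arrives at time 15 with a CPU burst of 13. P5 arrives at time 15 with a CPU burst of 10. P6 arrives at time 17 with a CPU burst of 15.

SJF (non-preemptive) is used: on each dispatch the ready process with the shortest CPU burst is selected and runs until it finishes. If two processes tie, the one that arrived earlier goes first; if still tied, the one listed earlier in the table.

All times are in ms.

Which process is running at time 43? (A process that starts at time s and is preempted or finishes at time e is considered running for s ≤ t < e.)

P4

Schedule: | idle 0-3 | P0 3-11 | P1 11-21 | P2 21-26 | P3 26-33 | P5 33-43 | P4 43-56 | P6 56-71 |
Completion: P0=11  P1=21  P2=26  P3=33  P4=56  P5=43  P6=71
Turnaround (C−A): P0=8  P1=13  P2=14  P3=19  P4=41  P5=28  P6=54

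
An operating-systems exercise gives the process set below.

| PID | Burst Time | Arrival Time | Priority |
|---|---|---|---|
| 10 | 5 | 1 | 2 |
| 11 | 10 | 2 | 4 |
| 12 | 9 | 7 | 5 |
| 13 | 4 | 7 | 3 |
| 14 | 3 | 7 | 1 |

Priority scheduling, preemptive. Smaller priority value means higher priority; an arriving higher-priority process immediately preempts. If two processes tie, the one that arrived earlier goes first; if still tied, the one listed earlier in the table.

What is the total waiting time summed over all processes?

30

Timeline: | idle 0-1 | 10 1-6 | 11 6-7 | 14 7-10 | 13 10-14 | 11 14-23 | 12 23-32 |
Completion: 10=6  11=23  12=32  13=14  14=10
Turnaround (C−A): 10=5  11=21  12=25  13=7  14=3
Waiting = turnaround − burst: 10=0, 11=11, 12=16, 13=3, 14=0
Total waiting = 0 + 11 + 16 + 3 + 0 = 30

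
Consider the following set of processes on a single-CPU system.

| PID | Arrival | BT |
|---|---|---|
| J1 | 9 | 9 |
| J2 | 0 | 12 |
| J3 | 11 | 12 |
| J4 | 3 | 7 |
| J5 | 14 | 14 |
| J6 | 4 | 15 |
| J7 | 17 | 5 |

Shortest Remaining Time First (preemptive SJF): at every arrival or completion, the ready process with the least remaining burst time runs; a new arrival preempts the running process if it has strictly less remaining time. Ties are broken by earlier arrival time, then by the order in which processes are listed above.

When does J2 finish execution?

19

Schedule: | J2 0-3 | J4 3-10 | J2 10-19 | J7 19-24 | J1 24-33 | J3 33-45 | J5 45-59 | J6 59-74 |
Completion: J1=33  J2=19  J3=45  J4=10  J5=59  J6=74  J7=24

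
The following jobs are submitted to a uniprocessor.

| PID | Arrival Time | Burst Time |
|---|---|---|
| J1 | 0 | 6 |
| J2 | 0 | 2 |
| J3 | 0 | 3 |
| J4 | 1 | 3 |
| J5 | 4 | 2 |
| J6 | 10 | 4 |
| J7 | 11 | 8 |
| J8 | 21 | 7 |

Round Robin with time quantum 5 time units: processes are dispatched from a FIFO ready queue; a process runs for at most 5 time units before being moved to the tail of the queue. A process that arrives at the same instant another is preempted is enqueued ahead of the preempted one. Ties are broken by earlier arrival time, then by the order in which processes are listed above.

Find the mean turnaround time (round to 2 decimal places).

12.75

Gantt: | J1 0-5 | J2 5-7 | J3 7-10 | J4 10-13 | J5 13-15 | J1 15-16 | J6 16-20 | J7 20-25 | J8 25-30 | J7 30-33 | J8 33-35 |
Completion: J1=16  J2=7  J3=10  J4=13  J5=15  J6=20  J7=33  J8=35
Turnaround (C−A): J1=16  J2=7  J3=10  J4=12  J5=11  J6=10  J7=22  J8=14
Turnaround times: J1=16, J2=7, J3=10, J4=12, J5=11, J6=10, J7=22, J8=14
Average turnaround = (16+7+10+12+11+10+22+14) / 8 = 102/8 = 12.75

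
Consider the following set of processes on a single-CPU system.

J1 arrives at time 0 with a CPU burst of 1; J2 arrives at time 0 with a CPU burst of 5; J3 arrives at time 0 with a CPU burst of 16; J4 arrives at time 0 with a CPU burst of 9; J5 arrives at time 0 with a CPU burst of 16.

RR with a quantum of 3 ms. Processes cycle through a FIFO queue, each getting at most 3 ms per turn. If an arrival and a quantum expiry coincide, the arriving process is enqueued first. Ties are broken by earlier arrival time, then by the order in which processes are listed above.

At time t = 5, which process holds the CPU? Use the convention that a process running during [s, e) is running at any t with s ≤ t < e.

J3

Timeline: | J1 0-1 | J2 1-4 | J3 4-7 | J4 7-10 | J5 10-13 | J2 13-15 | J3 15-18 | J4 18-21 | J5 21-24 | J3 24-27 | J4 27-30 | J5 30-33 | J3 33-36 | J5 36-39 | J3 39-42 | J5 42-45 | J3 45-46 | J5 46-47 |
Completion: J1=1  J2=15  J3=46  J4=30  J5=47
Turnaround (C−A): J1=1  J2=15  J3=46  J4=30  J5=47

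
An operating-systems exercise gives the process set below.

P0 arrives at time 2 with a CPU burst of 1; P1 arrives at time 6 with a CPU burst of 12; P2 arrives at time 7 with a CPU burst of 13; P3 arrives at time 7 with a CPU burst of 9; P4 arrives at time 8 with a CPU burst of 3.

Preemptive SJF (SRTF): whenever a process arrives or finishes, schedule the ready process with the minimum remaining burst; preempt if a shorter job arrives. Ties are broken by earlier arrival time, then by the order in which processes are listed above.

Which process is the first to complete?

P0

Schedule: | idle 0-2 | P0 2-3 | idle 3-6 | P1 6-7 | P3 7-8 | P4 8-11 | P3 11-19 | P1 19-30 | P2 30-43 |
Completion: P0=3  P1=30  P2=43  P3=19  P4=11
Turnaround (C−A): P0=1  P1=24  P2=36  P3=12  P4=3
Finish order: P0 → P4 → P3 → P1 → P2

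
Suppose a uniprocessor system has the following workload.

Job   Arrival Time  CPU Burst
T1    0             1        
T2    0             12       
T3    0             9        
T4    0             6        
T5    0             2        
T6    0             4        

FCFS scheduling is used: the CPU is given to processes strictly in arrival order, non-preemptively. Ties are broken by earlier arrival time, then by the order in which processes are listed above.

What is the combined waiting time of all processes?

Schedule: | T1 0-1 | T2 1-13 | T3 13-22 | T4 22-28 | T5 28-30 | T6 30-34 |
Completion: T1=1  T2=13  T3=22  T4=28  T5=30  T6=34
Turnaround (C−A): T1=1  T2=13  T3=22  T4=28  T5=30  T6=34
Waiting = turnaround − burst: T1=0, T2=1, T3=13, T4=22, T5=28, T6=30
Total waiting = 0 + 1 + 13 + 22 + 28 + 30 = 94

94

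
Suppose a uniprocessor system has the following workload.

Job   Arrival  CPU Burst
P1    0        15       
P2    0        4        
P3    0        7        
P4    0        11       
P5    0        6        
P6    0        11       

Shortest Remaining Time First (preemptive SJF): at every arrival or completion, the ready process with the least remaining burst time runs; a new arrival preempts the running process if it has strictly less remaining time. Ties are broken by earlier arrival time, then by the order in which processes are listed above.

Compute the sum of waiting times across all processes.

98

Timeline: | P2 0-4 | P5 4-10 | P3 10-17 | P4 17-28 | P6 28-39 | P1 39-54 |
Completion: P1=54  P2=4  P3=17  P4=28  P5=10  P6=39
Waiting = turnaround − burst: P1=39, P2=0, P3=10, P4=17, P5=4, P6=28
Total waiting = 39 + 0 + 10 + 17 + 4 + 28 = 98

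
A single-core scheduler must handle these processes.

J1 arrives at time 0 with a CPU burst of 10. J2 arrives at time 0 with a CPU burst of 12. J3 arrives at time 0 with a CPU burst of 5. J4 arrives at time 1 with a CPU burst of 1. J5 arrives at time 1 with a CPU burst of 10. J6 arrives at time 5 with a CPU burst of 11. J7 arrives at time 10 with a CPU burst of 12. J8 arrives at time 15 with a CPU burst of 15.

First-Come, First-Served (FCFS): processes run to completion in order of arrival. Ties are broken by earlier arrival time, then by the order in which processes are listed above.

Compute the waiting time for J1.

0

Gantt: | J1 0-10 | J2 10-22 | J3 22-27 | J4 27-28 | J5 28-38 | J6 38-49 | J7 49-61 | J8 61-76 |
Completion: J1=10  J2=22  J3=27  J4=28  J5=38  J6=49  J7=61  J8=76
Turnaround (C−A): J1=10  J2=22  J3=27  J4=27  J5=37  J6=44  J7=51  J8=61
Waiting(J1) = turnaround − burst = 10 − 10 = 0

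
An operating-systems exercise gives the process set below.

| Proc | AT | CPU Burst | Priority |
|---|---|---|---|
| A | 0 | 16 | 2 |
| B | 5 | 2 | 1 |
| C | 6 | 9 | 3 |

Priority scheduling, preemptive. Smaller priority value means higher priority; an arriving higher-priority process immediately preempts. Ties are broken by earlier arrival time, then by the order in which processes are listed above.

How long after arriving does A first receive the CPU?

Schedule: | A 0-5 | B 5-7 | A 7-18 | C 18-27 |
Completion: A=18  B=7  C=27
Turnaround (C−A): A=18  B=2  C=21
Response(A) = first start − arrival = 0 − 0 = 0

0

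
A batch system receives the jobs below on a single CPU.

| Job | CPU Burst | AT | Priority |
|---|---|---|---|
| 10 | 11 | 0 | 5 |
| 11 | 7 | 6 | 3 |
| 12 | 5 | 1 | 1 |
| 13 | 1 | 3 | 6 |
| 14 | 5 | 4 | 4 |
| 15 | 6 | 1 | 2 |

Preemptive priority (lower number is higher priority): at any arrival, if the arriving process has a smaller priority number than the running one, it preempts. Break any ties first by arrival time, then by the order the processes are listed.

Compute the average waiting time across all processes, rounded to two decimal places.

13.33

Timeline: | 10 0-1 | 12 1-6 | 15 6-12 | 11 12-19 | 14 19-24 | 10 24-34 | 13 34-35 |
Completion: 10=34  11=19  12=6  13=35  14=24  15=12
Turnaround (C−A): 10=34  11=13  12=5  13=32  14=20  15=11
Waiting times: 10=23, 11=6, 12=0, 13=31, 14=15, 15=5
Average waiting = (23+6+0+31+15+5) / 6 = 80/6 = 13.33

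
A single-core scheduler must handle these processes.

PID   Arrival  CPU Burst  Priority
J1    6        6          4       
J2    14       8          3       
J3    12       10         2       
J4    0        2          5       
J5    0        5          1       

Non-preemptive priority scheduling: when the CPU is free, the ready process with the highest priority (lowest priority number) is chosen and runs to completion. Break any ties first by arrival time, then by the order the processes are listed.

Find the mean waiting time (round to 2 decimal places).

Gantt: | J5 0-5 | J4 5-7 | J1 7-13 | J3 13-23 | J2 23-31 |
Completion: J1=13  J2=31  J3=23  J4=7  J5=5
Turnaround (C−A): J1=7  J2=17  J3=11  J4=7  J5=5
Waiting times: J1=1, J2=9, J3=1, J4=5, J5=0
Average waiting = (1+9+1+5+0) / 5 = 16/5 = 3.20

3.20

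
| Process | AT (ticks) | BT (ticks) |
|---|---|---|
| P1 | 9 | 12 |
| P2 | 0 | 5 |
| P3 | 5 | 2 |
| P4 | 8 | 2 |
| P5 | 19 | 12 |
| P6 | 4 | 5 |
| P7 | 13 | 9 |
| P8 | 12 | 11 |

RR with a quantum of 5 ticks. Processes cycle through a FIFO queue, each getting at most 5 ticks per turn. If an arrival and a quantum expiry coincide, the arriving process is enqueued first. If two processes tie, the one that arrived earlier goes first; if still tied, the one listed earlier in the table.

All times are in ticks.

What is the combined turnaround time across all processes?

Timeline: | P2 0-5 | P6 5-10 | P3 10-12 | P4 12-14 | P1 14-19 | P8 19-24 | P7 24-29 | P5 29-34 | P1 34-39 | P8 39-44 | P7 44-48 | P5 48-53 | P1 53-55 | P8 55-56 | P5 56-58 |
Completion: P1=55  P2=5  P3=12  P4=14  P5=58  P6=10  P7=48  P8=56
Turnaround (C−A): P1=46  P2=5  P3=7  P4=6  P5=39  P6=6  P7=35  P8=44
Turnaround = completion − arrival: P1=46, P2=5, P3=7, P4=6, P5=39, P6=6, P7=35, P8=44
Total turnaround = 46 + 5 + 7 + 6 + 39 + 6 + 35 + 44 = 188

188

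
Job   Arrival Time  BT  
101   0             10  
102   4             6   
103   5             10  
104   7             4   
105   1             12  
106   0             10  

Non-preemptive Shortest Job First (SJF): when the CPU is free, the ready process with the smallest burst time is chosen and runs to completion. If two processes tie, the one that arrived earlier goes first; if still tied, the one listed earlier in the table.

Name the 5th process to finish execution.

Schedule: | 101 0-10 | 104 10-14 | 102 14-20 | 106 20-30 | 103 30-40 | 105 40-52 |
Completion: 101=10  102=20  103=40  104=14  105=52  106=30
Turnaround (C−A): 101=10  102=16  103=35  104=7  105=51  106=30
Finish order: 101 → 104 → 102 → 106 → 103 → 105

103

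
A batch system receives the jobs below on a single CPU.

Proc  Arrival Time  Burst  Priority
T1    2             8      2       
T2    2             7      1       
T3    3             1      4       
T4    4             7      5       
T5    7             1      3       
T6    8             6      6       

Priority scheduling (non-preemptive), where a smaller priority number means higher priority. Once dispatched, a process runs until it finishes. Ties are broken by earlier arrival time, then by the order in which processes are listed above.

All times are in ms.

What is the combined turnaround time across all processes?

95

Gantt: | idle 0-2 | T2 2-9 | T1 9-17 | T5 17-18 | T3 18-19 | T4 19-26 | T6 26-32 |
Completion: T1=17  T2=9  T3=19  T4=26  T5=18  T6=32
Turnaround (C−A): T1=15  T2=7  T3=16  T4=22  T5=11  T6=24
Turnaround = completion − arrival: T1=15, T2=7, T3=16, T4=22, T5=11, T6=24
Total turnaround = 15 + 7 + 16 + 22 + 11 + 24 = 95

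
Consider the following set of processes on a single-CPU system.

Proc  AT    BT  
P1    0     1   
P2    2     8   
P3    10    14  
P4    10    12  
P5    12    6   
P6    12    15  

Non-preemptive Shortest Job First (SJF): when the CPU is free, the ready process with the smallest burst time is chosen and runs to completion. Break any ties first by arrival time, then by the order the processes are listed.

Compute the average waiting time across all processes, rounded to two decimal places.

9.67

Timeline: | P1 0-1 | idle 1-2 | P2 2-10 | P4 10-22 | P5 22-28 | P3 28-42 | P6 42-57 |
Completion: P1=1  P2=10  P3=42  P4=22  P5=28  P6=57
Turnaround (C−A): P1=1  P2=8  P3=32  P4=12  P5=16  P6=45
Waiting times: P1=0, P2=0, P3=18, P4=0, P5=10, P6=30
Average waiting = (0+0+18+0+10+30) / 6 = 58/6 = 9.67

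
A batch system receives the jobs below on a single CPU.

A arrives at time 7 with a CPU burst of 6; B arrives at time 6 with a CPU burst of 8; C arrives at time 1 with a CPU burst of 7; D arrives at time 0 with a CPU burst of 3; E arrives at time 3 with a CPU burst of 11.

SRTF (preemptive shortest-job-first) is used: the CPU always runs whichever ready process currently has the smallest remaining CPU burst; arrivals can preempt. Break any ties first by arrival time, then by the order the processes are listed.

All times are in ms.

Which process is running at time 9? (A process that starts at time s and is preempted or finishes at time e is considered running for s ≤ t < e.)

C

Schedule: | D 0-3 | C 3-10 | A 10-16 | B 16-24 | E 24-35 |
Completion: A=16  B=24  C=10  D=3  E=35
Turnaround (C−A): A=9  B=18  C=9  D=3  E=32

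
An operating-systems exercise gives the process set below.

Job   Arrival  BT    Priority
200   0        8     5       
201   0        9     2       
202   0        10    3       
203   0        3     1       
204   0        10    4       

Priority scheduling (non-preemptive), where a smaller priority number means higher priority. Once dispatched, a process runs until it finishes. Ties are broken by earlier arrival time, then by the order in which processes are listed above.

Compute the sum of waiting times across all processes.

Schedule: | 203 0-3 | 201 3-12 | 202 12-22 | 204 22-32 | 200 32-40 |
Completion: 200=40  201=12  202=22  203=3  204=32
Waiting = turnaround − burst: 200=32, 201=3, 202=12, 203=0, 204=22
Total waiting = 32 + 3 + 12 + 0 + 22 = 69

69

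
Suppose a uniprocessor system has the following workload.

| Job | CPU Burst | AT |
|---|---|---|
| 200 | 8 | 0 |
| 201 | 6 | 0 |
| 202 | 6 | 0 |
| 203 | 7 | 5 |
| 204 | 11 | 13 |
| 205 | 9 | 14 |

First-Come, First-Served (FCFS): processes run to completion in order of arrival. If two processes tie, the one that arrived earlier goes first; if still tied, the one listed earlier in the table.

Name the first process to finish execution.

200

Timeline: | 200 0-8 | 201 8-14 | 202 14-20 | 203 20-27 | 204 27-38 | 205 38-47 |
Completion: 200=8  201=14  202=20  203=27  204=38  205=47
Turnaround (C−A): 200=8  201=14  202=20  203=22  204=25  205=33
Finish order: 200 → 201 → 202 → 203 → 204 → 205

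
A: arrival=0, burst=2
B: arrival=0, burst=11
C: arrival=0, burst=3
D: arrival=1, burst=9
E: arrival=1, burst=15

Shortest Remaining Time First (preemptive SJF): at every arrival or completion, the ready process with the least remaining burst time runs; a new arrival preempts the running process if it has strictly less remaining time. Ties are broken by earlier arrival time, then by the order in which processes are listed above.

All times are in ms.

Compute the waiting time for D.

4

Timeline: | A 0-2 | C 2-5 | D 5-14 | B 14-25 | E 25-40 |
Completion: A=2  B=25  C=5  D=14  E=40
Turnaround (C−A): A=2  B=25  C=5  D=13  E=39
Waiting(D) = turnaround − burst = 13 − 9 = 4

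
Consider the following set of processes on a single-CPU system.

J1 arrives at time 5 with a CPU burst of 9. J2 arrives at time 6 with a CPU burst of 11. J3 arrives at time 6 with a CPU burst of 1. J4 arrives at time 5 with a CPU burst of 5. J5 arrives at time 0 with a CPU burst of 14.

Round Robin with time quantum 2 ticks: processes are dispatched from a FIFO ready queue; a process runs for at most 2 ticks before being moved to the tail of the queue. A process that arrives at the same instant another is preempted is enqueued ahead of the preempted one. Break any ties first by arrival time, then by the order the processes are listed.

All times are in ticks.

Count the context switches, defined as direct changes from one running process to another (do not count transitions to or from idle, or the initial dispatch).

Gantt: | J5 0-6 | J1 6-8 | J4 8-10 | J2 10-12 | J3 12-13 | J5 13-15 | J1 15-17 | J4 17-19 | J2 19-21 | J5 21-23 | J1 23-25 | J4 25-26 | J2 26-28 | J5 28-30 | J1 30-32 | J2 32-34 | J5 34-36 | J1 36-37 | J2 37-40 |
Completion: J1=37  J2=40  J3=13  J4=26  J5=36

18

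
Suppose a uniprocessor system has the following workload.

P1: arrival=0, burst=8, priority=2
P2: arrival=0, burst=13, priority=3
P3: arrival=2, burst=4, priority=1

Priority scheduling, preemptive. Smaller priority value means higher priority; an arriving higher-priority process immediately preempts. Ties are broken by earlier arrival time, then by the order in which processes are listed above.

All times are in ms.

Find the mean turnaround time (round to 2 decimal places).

Gantt: | P1 0-2 | P3 2-6 | P1 6-12 | P2 12-25 |
Completion: P1=12  P2=25  P3=6
Turnaround times: P1=12, P2=25, P3=4
Average turnaround = (12+25+4) / 3 = 41/3 = 13.67

13.67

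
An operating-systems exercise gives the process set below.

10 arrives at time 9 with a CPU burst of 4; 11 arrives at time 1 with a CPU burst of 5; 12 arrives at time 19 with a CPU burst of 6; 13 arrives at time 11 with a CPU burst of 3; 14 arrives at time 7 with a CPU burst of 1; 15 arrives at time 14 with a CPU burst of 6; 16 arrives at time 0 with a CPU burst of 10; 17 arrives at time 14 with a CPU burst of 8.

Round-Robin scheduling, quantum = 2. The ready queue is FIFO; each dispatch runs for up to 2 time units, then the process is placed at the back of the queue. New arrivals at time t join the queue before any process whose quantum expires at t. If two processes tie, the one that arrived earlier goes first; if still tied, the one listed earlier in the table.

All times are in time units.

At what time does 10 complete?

24

Schedule: | 16 0-2 | 11 2-4 | 16 4-6 | 11 6-8 | 16 8-10 | 14 10-11 | 11 11-12 | 10 12-14 | 16 14-16 | 13 16-18 | 15 18-20 | 17 20-22 | 10 22-24 | 16 24-26 | 13 26-27 | 12 27-29 | 15 29-31 | 17 31-33 | 12 33-35 | 15 35-37 | 17 37-39 | 12 39-41 | 17 41-43 |
Completion: 10=24  11=12  12=41  13=27  14=11  15=37  16=26  17=43
Turnaround (C−A): 10=15  11=11  12=22  13=16  14=4  15=23  16=26  17=29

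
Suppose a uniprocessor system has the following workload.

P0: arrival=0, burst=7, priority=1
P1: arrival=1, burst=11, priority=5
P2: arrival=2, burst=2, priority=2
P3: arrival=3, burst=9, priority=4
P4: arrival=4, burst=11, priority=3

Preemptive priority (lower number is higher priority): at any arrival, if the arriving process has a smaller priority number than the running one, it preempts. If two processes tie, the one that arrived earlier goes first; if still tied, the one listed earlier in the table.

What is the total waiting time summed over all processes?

55

Gantt: | P0 0-7 | P2 7-9 | P4 9-20 | P3 20-29 | P1 29-40 |
Completion: P0=7  P1=40  P2=9  P3=29  P4=20
Turnaround (C−A): P0=7  P1=39  P2=7  P3=26  P4=16
Waiting = turnaround − burst: P0=0, P1=28, P2=5, P3=17, P4=5
Total waiting = 0 + 28 + 5 + 17 + 5 = 55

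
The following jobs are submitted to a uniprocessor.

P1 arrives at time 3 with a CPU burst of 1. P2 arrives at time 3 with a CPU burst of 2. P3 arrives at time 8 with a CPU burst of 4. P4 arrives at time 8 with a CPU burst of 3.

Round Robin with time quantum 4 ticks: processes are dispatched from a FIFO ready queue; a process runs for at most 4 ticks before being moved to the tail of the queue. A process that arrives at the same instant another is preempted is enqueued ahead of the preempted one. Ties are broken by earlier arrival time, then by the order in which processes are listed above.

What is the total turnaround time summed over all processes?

Timeline: | idle 0-3 | P1 3-4 | P2 4-6 | idle 6-8 | P3 8-12 | P4 12-15 |
Completion: P1=4  P2=6  P3=12  P4=15
Turnaround = completion − arrival: P1=1, P2=3, P3=4, P4=7
Total turnaround = 1 + 3 + 4 + 7 = 15

15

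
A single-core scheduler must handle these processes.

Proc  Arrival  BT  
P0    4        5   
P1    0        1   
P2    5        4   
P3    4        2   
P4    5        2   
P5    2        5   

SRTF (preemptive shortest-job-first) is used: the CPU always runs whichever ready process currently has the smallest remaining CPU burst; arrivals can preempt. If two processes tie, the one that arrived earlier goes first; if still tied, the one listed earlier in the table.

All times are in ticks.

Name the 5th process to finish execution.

P2

Timeline: | P1 0-1 | idle 1-2 | P5 2-4 | P3 4-6 | P4 6-8 | P5 8-11 | P2 11-15 | P0 15-20 |
Completion: P0=20  P1=1  P2=15  P3=6  P4=8  P5=11
Finish order: P1 → P3 → P4 → P5 → P2 → P0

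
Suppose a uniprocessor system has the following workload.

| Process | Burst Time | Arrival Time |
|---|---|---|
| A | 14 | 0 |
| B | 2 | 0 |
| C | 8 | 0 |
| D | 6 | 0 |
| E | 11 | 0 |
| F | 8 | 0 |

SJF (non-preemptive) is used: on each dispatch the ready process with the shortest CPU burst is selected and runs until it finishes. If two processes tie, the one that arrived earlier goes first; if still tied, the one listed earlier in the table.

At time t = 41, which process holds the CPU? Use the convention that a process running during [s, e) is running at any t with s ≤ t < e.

A

Gantt: | B 0-2 | D 2-8 | C 8-16 | F 16-24 | E 24-35 | A 35-49 |
Completion: A=49  B=2  C=16  D=8  E=35  F=24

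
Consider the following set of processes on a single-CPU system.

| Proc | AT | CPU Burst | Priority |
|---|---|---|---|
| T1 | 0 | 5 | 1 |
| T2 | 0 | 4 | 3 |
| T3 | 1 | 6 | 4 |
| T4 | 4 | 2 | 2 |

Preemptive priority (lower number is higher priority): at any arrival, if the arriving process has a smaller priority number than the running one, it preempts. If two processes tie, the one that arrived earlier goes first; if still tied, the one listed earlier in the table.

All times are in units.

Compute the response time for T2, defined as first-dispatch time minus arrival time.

7

Schedule: | T1 0-5 | T4 5-7 | T2 7-11 | T3 11-17 |
Completion: T1=5  T2=11  T3=17  T4=7
Response(T2) = first start − arrival = 7 − 0 = 7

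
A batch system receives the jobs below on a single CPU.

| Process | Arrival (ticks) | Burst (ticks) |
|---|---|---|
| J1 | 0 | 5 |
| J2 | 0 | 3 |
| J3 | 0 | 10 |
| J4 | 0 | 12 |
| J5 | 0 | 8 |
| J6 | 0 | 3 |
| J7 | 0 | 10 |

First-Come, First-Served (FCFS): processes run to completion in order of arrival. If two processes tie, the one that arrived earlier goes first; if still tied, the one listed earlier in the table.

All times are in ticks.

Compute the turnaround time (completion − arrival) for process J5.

Timeline: | J1 0-5 | J2 5-8 | J3 8-18 | J4 18-30 | J5 30-38 | J6 38-41 | J7 41-51 |
Completion: J1=5  J2=8  J3=18  J4=30  J5=38  J6=41  J7=51
Turnaround (C−A): J1=5  J2=8  J3=18  J4=30  J5=38  J6=41  J7=51
Turnaround(J5) = completion − arrival = 38 − 0 = 38

38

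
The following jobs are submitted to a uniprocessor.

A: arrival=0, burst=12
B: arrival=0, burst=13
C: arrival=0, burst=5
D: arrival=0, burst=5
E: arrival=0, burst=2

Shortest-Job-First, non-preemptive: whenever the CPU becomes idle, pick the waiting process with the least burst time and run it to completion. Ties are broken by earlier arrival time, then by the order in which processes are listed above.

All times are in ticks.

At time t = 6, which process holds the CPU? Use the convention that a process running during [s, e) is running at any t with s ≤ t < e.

C

Gantt: | E 0-2 | C 2-7 | D 7-12 | A 12-24 | B 24-37 |
Completion: A=24  B=37  C=7  D=12  E=2
Turnaround (C−A): A=24  B=37  C=7  D=12  E=2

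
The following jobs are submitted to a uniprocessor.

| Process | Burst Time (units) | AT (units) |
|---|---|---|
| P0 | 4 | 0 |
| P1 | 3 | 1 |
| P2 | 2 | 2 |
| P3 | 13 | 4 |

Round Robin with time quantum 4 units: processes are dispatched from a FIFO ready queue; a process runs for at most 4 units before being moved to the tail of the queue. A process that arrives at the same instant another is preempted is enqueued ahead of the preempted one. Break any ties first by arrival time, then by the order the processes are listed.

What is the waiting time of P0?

Schedule: | P0 0-4 | P1 4-7 | P2 7-9 | P3 9-22 |
Completion: P0=4  P1=7  P2=9  P3=22
Turnaround (C−A): P0=4  P1=6  P2=7  P3=18
Waiting(P0) = turnaround − burst = 4 − 4 = 0

0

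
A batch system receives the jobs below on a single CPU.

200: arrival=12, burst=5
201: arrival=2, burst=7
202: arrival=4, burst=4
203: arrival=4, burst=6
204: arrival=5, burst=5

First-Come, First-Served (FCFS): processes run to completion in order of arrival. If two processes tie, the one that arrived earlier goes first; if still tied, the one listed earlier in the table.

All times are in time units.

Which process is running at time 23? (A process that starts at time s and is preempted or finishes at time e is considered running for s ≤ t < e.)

Gantt: | idle 0-2 | 201 2-9 | 202 9-13 | 203 13-19 | 204 19-24 | 200 24-29 |
Completion: 200=29  201=9  202=13  203=19  204=24
Turnaround (C−A): 200=17  201=7  202=9  203=15  204=19

204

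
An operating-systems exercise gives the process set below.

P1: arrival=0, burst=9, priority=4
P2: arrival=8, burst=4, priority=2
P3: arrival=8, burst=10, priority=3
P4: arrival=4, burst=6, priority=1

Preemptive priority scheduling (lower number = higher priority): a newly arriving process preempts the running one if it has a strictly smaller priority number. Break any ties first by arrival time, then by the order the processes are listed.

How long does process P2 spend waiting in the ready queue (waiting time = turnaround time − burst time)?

Schedule: | P1 0-4 | P4 4-10 | P2 10-14 | P3 14-24 | P1 24-29 |
Completion: P1=29  P2=14  P3=24  P4=10
Turnaround (C−A): P1=29  P2=6  P3=16  P4=6
Waiting(P2) = turnaround − burst = 6 − 4 = 2

2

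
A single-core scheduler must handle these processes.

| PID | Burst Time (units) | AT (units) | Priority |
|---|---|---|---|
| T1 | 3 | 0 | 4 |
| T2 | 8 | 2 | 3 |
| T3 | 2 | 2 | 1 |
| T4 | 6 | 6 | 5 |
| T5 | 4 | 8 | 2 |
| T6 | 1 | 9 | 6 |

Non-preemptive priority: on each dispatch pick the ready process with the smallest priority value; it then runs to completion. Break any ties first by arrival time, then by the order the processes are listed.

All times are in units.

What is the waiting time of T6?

Timeline: | T1 0-3 | T3 3-5 | T2 5-13 | T5 13-17 | T4 17-23 | T6 23-24 |
Completion: T1=3  T2=13  T3=5  T4=23  T5=17  T6=24
Turnaround (C−A): T1=3  T2=11  T3=3  T4=17  T5=9  T6=15
Waiting(T6) = turnaround − burst = 15 − 1 = 14

14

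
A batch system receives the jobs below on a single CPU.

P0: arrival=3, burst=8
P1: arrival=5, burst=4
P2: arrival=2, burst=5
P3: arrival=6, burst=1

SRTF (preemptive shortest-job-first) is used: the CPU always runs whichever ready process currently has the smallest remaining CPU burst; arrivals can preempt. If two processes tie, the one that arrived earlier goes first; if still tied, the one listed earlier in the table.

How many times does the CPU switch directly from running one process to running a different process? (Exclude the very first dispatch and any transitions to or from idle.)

3

Timeline: | idle 0-2 | P2 2-7 | P3 7-8 | P1 8-12 | P0 12-20 |
Completion: P0=20  P1=12  P2=7  P3=8
Turnaround (C−A): P0=17  P1=7  P2=5  P3=2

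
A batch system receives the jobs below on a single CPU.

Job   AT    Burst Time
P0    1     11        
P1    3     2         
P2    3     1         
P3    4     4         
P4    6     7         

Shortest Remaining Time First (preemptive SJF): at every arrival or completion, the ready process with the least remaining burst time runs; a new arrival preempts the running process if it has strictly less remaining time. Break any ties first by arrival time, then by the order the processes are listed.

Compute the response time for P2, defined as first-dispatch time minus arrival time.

0

Timeline: | idle 0-1 | P0 1-3 | P2 3-4 | P1 4-6 | P3 6-10 | P4 10-17 | P0 17-26 |
Completion: P0=26  P1=6  P2=4  P3=10  P4=17
Response(P2) = first start − arrival = 3 − 3 = 0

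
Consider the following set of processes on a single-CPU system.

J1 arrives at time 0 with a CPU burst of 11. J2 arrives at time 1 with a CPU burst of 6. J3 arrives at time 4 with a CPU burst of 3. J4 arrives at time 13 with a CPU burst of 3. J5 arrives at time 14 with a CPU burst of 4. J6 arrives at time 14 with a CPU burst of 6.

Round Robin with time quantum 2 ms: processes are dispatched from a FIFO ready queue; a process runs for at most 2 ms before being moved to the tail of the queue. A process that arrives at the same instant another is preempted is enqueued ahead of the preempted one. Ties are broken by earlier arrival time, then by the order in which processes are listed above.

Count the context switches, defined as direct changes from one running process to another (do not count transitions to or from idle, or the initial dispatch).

Gantt: | J1 0-2 | J2 2-4 | J1 4-6 | J3 6-8 | J2 8-10 | J1 10-12 | J3 12-13 | J2 13-15 | J1 15-17 | J4 17-19 | J5 19-21 | J6 21-23 | J1 23-25 | J4 25-26 | J5 26-28 | J6 28-30 | J1 30-31 | J6 31-33 |
Completion: J1=31  J2=15  J3=13  J4=26  J5=28  J6=33
Turnaround (C−A): J1=31  J2=14  J3=9  J4=13  J5=14  J6=19

17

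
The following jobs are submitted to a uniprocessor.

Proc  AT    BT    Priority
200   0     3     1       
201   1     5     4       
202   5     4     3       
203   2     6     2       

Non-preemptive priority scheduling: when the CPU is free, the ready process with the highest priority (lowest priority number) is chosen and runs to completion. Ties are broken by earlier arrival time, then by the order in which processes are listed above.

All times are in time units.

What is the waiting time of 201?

Timeline: | 200 0-3 | 203 3-9 | 202 9-13 | 201 13-18 |
Completion: 200=3  201=18  202=13  203=9
Waiting(201) = turnaround − burst = 17 − 5 = 12

12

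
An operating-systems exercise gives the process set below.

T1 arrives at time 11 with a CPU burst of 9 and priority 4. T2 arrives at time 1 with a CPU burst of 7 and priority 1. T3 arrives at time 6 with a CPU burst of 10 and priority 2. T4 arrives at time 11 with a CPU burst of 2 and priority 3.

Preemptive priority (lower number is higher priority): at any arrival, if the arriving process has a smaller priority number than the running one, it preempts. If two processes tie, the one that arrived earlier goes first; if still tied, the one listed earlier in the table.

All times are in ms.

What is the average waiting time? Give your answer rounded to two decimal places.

4.50

Gantt: | idle 0-1 | T2 1-8 | T3 8-18 | T4 18-20 | T1 20-29 |
Completion: T1=29  T2=8  T3=18  T4=20
Turnaround (C−A): T1=18  T2=7  T3=12  T4=9
Waiting times: T1=9, T2=0, T3=2, T4=7
Average waiting = (9+0+2+7) / 4 = 18/4 = 4.50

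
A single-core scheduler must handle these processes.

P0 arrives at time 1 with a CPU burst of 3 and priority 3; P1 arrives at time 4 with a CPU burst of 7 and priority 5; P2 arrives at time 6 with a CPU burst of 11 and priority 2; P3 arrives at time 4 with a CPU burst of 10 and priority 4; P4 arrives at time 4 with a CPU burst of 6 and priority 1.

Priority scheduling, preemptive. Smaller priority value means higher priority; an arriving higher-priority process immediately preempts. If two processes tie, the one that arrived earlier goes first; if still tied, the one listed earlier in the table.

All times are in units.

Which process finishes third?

P2

Schedule: | idle 0-1 | P0 1-4 | P4 4-10 | P2 10-21 | P3 21-31 | P1 31-38 |
Completion: P0=4  P1=38  P2=21  P3=31  P4=10
Finish order: P0 → P4 → P2 → P3 → P1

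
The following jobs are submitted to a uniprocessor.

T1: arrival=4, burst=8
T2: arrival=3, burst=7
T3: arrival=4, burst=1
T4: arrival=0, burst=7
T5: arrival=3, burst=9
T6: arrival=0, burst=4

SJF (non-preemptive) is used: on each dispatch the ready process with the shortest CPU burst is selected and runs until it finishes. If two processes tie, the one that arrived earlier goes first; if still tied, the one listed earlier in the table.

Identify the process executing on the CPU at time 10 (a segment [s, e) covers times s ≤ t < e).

Gantt: | T6 0-4 | T3 4-5 | T4 5-12 | T2 12-19 | T1 19-27 | T5 27-36 |
Completion: T1=27  T2=19  T3=5  T4=12  T5=36  T6=4

T4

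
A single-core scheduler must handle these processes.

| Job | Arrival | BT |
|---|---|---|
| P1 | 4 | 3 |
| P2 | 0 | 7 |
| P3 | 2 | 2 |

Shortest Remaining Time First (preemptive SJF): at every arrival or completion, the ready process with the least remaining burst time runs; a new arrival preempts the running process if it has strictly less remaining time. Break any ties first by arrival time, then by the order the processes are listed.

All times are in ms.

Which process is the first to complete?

P3

Gantt: | P2 0-2 | P3 2-4 | P1 4-7 | P2 7-12 |
Completion: P1=7  P2=12  P3=4
Finish order: P3 → P1 → P2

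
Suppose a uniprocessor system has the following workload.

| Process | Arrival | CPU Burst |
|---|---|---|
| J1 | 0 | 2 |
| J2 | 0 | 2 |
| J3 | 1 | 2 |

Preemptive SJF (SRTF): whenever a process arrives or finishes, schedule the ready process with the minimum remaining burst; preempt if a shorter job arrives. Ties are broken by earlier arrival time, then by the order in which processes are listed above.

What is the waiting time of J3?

3

Timeline: | J1 0-2 | J2 2-4 | J3 4-6 |
Completion: J1=2  J2=4  J3=6
Waiting(J3) = turnaround − burst = 5 − 2 = 3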